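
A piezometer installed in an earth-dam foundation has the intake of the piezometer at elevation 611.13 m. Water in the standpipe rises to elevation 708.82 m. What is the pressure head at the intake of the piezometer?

ψ ≈ 97.69 m

Total head h = 708.82 m (the water-surface elevation in the piezometer).
Pressure head ψ = h − z = 708.82 − 611.13 = 97.69 m.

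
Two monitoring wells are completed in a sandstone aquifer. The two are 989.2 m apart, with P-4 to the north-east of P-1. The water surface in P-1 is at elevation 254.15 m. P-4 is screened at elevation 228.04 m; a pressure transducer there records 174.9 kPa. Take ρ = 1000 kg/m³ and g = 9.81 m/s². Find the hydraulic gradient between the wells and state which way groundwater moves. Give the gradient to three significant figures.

i ≈ 0.00837; groundwater flows toward the north-east

Total head at P-1: h = 254.15 m (water level in the piezometer is the total head).
Pressure head at P-4: ψ = P/(ρg) = 174.9×1000 / (1000 × 9.81) = 17.83 m.
Total head at P-4: h = z + ψ = 228.04 + 17.83 = 245.87 m.
Head difference: h(P-1) − h(P-4) = 254.15 − 245.87 = 8.28 m.
Hydraulic gradient: i = |Δh| / L = 8.28 / 989.2 = 0.00837.
Flow is from higher to lower head: from P-1 toward P-4, i.e. toward the north-east.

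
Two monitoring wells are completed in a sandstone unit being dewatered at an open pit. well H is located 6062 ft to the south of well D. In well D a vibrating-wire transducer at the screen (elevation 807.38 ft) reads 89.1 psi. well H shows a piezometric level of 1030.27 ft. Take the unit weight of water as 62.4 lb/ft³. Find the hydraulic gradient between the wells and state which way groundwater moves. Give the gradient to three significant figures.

i ≈ 0.00285; groundwater flows toward the north

Pressure head at well D: ψ = 144·P/γ = 144 × 89.1 / 62.4 = 205.62 ft.
Total head at well D: h = z + ψ = 807.38 + 205.62 = 1013.00 ft.
Total head at well H: h = 1030.27 ft (water level in the piezometer is the total head).
Head difference: h(well D) − h(well H) = 1013.00 − 1030.27 = -17.27 ft.
Hydraulic gradient: i = |Δh| / L = 17.27 / 6062 = 0.00285.
Flow is from higher to lower head: from well H toward well D, i.e. toward the north.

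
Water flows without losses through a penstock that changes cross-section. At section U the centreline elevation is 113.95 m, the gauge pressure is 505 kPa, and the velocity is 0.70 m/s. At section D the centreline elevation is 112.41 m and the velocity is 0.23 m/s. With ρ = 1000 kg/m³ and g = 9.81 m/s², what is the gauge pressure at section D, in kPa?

Pressure head at U: ψ₁ = P₁/(ρg) = 505×1000 / (1000 × 9.81) = 51.48 m.
Velocity heads: v₁²/2g = 0.70²/19.62 = 0.025 m; v₂²/2g = 0.23²/19.62 = 0.003 m.
Total head H = z₁ + ψ₁ + v₁²/2g = 113.95 + 51.48 + 0.025 = 165.46 m.
ψ₂ = H − z₂ − v₂²/2g = 165.46 − 112.41 − 0.003 = 53.05 m.
P₂ = ρgψ₂ = 1000 × 9.81 × 53.05 ≈ 520 kPa.

P₂ ≈ 520 kPa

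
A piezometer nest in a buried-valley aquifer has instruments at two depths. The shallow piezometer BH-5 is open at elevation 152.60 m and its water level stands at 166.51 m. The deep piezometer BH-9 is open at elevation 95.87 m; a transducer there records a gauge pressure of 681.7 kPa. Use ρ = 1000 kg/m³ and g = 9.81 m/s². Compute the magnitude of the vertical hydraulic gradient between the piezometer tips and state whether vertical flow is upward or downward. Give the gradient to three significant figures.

Total head at BH-5: h = 166.51 m (water level in the standpipe).
Pressure head at BH-9: ψ = P/(ρg) = 681.7×1000 / (1000 × 9.81) = 69.49 m.
Total head at BH-9: h = z + ψ = 95.87 + 69.49 = 165.36 m.
Δh = h(BH-5) − h(BH-9) = 166.51 − 165.36 = 1.15 m.
Vertical separation Δz = 152.60 − 95.87 = 56.73 m.
|i_v| = |Δh| / Δz = 1.15 / 56.73 = 0.0203.
Head is higher in the shallow piezometer, so vertical flow is downward (recharge condition).

|i_v| ≈ 0.0203; vertical flow is downward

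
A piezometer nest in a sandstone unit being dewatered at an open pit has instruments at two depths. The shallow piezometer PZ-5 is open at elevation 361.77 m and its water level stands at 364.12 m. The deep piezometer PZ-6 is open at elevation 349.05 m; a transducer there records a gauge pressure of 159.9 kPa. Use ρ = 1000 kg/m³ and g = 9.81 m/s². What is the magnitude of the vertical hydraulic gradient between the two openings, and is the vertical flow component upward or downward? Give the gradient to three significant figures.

Total head at PZ-5: h = 364.12 m (water level in the standpipe).
Pressure head at PZ-6: ψ = P/(ρg) = 159.9×1000 / (1000 × 9.81) = 16.30 m.
Total head at PZ-6: h = z + ψ = 349.05 + 16.30 = 365.35 m.
Δh = h(PZ-5) − h(PZ-6) = 364.12 − 365.35 = -1.23 m.
Vertical separation Δz = 361.77 − 349.05 = 12.72 m.
|i_v| = |Δh| / Δz = 1.23 / 12.72 = 0.0967.
Head is higher in the deep piezometer, so vertical flow is upward (discharge condition).

|i_v| ≈ 0.0967; vertical flow is upward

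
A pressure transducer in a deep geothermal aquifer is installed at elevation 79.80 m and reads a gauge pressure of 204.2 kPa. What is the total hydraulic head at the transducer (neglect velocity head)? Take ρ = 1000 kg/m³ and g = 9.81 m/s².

h ≈ 100.62 m

ψ = P/(ρg) = 204.2×1000 / (1000 × 9.81) = 20.82 m.
h = z + ψ = 79.80 + 20.82 = 100.62 m.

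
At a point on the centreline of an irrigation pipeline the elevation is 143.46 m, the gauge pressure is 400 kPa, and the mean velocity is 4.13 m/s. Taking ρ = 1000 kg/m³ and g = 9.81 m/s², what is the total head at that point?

h ≈ 185.10 m

Pressure head ψ = P/(ρg) = 400×1000 / (1000 × 9.81) = 40.77 m.
Velocity head = v²/(2g) = 4.13² / (2 × 9.81) = 0.869 m.
h = z + ψ + v²/(2g) = 143.46 + 40.77 + 0.869 = 185.10 m.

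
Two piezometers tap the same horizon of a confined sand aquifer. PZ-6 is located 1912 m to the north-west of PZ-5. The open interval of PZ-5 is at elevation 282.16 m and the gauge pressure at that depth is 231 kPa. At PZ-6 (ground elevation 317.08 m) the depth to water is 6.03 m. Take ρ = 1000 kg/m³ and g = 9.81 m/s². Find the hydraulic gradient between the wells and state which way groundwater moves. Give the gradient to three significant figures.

i ≈ 0.00279; groundwater flows toward the south-east

Pressure head at PZ-5: ψ = P/(ρg) = 231×1000 / (1000 × 9.81) = 23.55 m.
Total head at PZ-5: h = z + ψ = 282.16 + 23.55 = 305.71 m.
Total head at PZ-6: h = 317.08 − 6.03 = 311.05 m.
Head difference: h(PZ-5) − h(PZ-6) = 305.71 − 311.05 = -5.34 m.
Hydraulic gradient: i = |Δh| / L = 5.34 / 1912 = 0.00279.
Flow is from higher to lower head: from PZ-6 toward PZ-5, i.e. toward the south-east.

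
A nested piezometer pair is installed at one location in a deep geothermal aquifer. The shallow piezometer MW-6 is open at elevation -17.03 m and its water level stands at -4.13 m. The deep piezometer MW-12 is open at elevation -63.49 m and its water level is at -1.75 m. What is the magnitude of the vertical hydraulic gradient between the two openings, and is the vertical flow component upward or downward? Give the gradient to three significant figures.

Total head at MW-6: h = -4.13 m (water level in the standpipe).
Total head at MW-12: h = -1.75 m.
Δh = h(MW-6) − h(MW-12) = -4.13 − (-1.75) = -2.38 m.
Vertical separation Δz = -17.03 − (-63.49) = 46.46 m.
|i_v| = |Δh| / Δz = 2.38 / 46.46 = 0.0512.
Head is higher in the deep piezometer, so vertical flow is upward (discharge condition).

|i_v| ≈ 0.0512; vertical flow is upward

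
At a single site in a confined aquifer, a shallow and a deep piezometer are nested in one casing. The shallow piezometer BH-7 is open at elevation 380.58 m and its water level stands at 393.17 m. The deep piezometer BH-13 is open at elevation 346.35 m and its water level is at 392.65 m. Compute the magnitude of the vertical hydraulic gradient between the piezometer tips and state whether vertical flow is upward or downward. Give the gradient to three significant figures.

Total head at BH-7: h = 393.17 m (water level in the standpipe).
Total head at BH-13: h = 392.65 m.
Δh = h(BH-7) − h(BH-13) = 393.17 − 392.65 = 0.52 m.
Vertical separation Δz = 380.58 − 346.35 = 34.23 m.
|i_v| = |Δh| / Δz = 0.52 / 34.23 = 0.0152.
Head is higher in the shallow piezometer, so vertical flow is downward (recharge condition).

|i_v| ≈ 0.0152; vertical flow is downward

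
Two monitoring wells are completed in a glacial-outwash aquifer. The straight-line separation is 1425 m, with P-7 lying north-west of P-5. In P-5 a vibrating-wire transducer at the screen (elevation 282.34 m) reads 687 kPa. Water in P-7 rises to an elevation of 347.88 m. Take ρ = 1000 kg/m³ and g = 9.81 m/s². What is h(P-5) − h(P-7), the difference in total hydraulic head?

Δh ≈ 4.49 m

Pressure head at P-5: ψ = P/(ρg) = 687×1000 / (1000 × 9.81) = 70.03 m.
Total head at P-5: h = z + ψ = 282.34 + 70.03 = 352.37 m.
Total head at P-7: h = 347.88 m (water level in the piezometer is the total head).
Head difference: h(P-5) − h(P-7) = 352.37 − 347.88 = 4.49 m.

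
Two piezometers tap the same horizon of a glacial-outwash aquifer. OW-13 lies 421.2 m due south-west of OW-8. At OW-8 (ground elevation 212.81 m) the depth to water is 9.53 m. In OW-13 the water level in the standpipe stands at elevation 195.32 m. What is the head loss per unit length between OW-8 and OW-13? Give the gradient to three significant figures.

i ≈ 0.0189 m/m

Total head at OW-8: h = 212.81 − 9.53 = 203.28 m.
Total head at OW-13: h = 195.32 m (water level in the piezometer is the total head).
Head difference: h(OW-8) − h(OW-13) = 203.28 − 195.32 = 7.96 m.
Hydraulic gradient: i = |Δh| / L = 7.96 / 421.2 = 0.0189.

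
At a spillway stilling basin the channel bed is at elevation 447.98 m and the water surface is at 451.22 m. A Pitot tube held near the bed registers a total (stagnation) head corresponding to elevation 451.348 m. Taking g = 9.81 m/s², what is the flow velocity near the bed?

v ≈ 1.58 m/s

Near the bed, under hydrostatic conditions, the piezometric head (z + ψ) equals the free-surface elevation, 451.22 m.
Velocity head = total − piezometric = 451.348 − 451.22 = 0.128 m.
v = √(2g·h_v) = √(2 × 9.81 × 0.128) = 1.58 m/s.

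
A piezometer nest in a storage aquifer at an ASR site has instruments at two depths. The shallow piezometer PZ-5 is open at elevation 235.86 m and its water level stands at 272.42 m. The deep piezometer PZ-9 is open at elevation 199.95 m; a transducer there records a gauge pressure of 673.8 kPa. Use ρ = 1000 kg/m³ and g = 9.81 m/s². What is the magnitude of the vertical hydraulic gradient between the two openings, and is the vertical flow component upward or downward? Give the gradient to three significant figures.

|i_v| ≈ 0.105; vertical flow is downward

Total head at PZ-5: h = 272.42 m (water level in the standpipe).
Pressure head at PZ-9: ψ = P/(ρg) = 673.8×1000 / (1000 × 9.81) = 68.69 m.
Total head at PZ-9: h = z + ψ = 199.95 + 68.69 = 268.64 m.
Δh = h(PZ-5) − h(PZ-9) = 272.42 − 268.64 = 3.78 m.
Vertical separation Δz = 235.86 − 199.95 = 35.91 m.
|i_v| = |Δh| / Δz = 3.78 / 35.91 = 0.105.
Head is higher in the shallow piezometer, so vertical flow is downward (recharge condition).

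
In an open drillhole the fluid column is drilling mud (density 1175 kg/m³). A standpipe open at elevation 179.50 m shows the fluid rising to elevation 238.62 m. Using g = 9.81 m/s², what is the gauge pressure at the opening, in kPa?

P ≈ 681 kPa

Pressure head ψ = h − z = 238.62 − 179.50 = 59.12 m.
P = ρgψ = 1175 × 9.81 × 59.12 = 681461 Pa ≈ 681 kPa.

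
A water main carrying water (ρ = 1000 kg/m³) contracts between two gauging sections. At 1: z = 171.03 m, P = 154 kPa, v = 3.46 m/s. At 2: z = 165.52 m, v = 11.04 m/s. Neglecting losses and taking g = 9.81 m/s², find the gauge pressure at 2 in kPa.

P₂ ≈ 153 kPa

Pressure head at 1: ψ₁ = P₁/(ρg) = 154×1000 / (1000 × 9.81) = 15.70 m.
Velocity heads: v₁²/2g = 3.46²/19.62 = 0.610 m; v₂²/2g = 11.04²/19.62 = 6.212 m.
Total head H = z₁ + ψ₁ + v₁²/2g = 171.03 + 15.70 + 0.610 = 187.34 m.
ψ₂ = H − z₂ − v₂²/2g = 187.34 − 165.52 − 6.212 = 15.61 m.
P₂ = ρgψ₂ = 1000 × 9.81 × 15.61 ≈ 153 kPa.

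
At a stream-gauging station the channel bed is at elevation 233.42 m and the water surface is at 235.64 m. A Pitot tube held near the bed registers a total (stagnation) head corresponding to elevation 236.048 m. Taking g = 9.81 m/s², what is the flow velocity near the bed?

Near the bed, under hydrostatic conditions, the piezometric head (z + ψ) equals the free-surface elevation, 235.64 m.
Velocity head = total − piezometric = 236.048 − 235.64 = 0.408 m.
v = √(2g·h_v) = √(2 × 9.81 × 0.408) = 2.83 m/s.

v ≈ 2.83 m/s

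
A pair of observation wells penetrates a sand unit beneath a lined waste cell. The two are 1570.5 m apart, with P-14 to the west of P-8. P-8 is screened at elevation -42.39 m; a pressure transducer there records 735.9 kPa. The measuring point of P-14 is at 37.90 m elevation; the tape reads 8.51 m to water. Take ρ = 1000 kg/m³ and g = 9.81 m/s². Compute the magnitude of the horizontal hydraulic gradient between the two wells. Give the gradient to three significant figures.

i ≈ 0.00206

Pressure head at P-8: ψ = P/(ρg) = 735.9×1000 / (1000 × 9.81) = 75.02 m.
Total head at P-8: h = z + ψ = -42.39 + 75.02 = 32.63 m.
Total head at P-14: h = 37.90 − 8.51 = 29.39 m.
Head difference: h(P-8) − h(P-14) = 32.63 − 29.39 = 3.24 m.
Hydraulic gradient: i = |Δh| / L = 3.24 / 1570.5 = 0.00206.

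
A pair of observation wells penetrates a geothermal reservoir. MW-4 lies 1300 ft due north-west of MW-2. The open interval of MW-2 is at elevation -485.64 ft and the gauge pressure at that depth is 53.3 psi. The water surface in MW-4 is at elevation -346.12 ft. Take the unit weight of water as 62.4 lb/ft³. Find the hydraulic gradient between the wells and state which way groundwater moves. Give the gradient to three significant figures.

Pressure head at MW-2: ψ = 144·P/γ = 144 × 53.3 / 62.4 = 123.00 ft.
Total head at MW-2: h = z + ψ = -485.64 + 123.00 = -362.64 ft.
Total head at MW-4: h = -346.12 ft (water level in the piezometer is the total head).
Head difference: h(MW-2) − h(MW-4) = -362.64 − (-346.12) = -16.52 ft.
Hydraulic gradient: i = |Δh| / L = 16.52 / 1300 = 0.0127.
Flow is from higher to lower head: from MW-4 toward MW-2, i.e. toward the south-east.

i ≈ 0.0127; groundwater flows toward the south-east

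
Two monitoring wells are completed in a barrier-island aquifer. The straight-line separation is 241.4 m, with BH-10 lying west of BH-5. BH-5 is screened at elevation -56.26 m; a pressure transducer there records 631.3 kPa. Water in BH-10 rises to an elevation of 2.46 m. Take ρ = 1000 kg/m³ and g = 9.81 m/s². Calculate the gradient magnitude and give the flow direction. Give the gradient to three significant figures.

Pressure head at BH-5: ψ = P/(ρg) = 631.3×1000 / (1000 × 9.81) = 64.35 m.
Total head at BH-5: h = z + ψ = -56.26 + 64.35 = 8.09 m.
Total head at BH-10: h = 2.46 m (water level in the piezometer is the total head).
Head difference: h(BH-5) − h(BH-10) = 8.09 − 2.46 = 5.63 m.
Hydraulic gradient: i = |Δh| / L = 5.63 / 241.4 = 0.0233.
Flow is from higher to lower head: from BH-5 toward BH-10, i.e. toward the west.

i ≈ 0.0233; groundwater flows toward the west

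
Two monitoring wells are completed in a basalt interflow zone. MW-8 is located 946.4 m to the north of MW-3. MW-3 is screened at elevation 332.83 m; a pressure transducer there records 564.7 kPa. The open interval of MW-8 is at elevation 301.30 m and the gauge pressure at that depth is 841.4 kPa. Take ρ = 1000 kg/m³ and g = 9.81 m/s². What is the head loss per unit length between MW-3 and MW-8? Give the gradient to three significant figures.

Pressure head at MW-3: ψ = P/(ρg) = 564.7×1000 / (1000 × 9.81) = 57.56 m.
Total head at MW-3: h = z + ψ = 332.83 + 57.56 = 390.39 m.
Pressure head at MW-8: ψ = P/(ρg) = 841.4×1000 / (1000 × 9.81) = 85.77 m.
Total head at MW-8: h = z + ψ = 301.30 + 85.77 = 387.07 m.
Head difference: h(MW-3) − h(MW-8) = 390.39 − 387.07 = 3.32 m.
Hydraulic gradient: i = |Δh| / L = 3.32 / 946.4 = 0.00351.

i ≈ 0.00351 m/m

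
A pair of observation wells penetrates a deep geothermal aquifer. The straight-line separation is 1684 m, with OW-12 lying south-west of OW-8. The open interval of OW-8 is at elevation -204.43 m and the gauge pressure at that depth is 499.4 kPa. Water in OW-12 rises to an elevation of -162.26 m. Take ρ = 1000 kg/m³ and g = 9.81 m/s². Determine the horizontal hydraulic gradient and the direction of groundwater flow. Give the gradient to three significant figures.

Pressure head at OW-8: ψ = P/(ρg) = 499.4×1000 / (1000 × 9.81) = 50.91 m.
Total head at OW-8: h = z + ψ = -204.43 + 50.91 = -153.52 m.
Total head at OW-12: h = -162.26 m (water level in the piezometer is the total head).
Head difference: h(OW-8) − h(OW-12) = -153.52 − (-162.26) = 8.74 m.
Hydraulic gradient: i = |Δh| / L = 8.74 / 1684 = 0.00519.
Flow is from higher to lower head: from OW-8 toward OW-12, i.e. toward the south-west.

i ≈ 0.00519; groundwater flows toward the south-west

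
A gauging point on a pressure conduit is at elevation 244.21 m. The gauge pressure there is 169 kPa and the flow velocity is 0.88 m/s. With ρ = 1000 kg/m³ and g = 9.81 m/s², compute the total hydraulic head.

h ≈ 261.48 m

Pressure head ψ = P/(ρg) = 169×1000 / (1000 × 9.81) = 17.23 m.
Velocity head = v²/(2g) = 0.88² / (2 × 9.81) = 0.039 m.
h = z + ψ + v²/(2g) = 244.21 + 17.23 + 0.039 = 261.48 m.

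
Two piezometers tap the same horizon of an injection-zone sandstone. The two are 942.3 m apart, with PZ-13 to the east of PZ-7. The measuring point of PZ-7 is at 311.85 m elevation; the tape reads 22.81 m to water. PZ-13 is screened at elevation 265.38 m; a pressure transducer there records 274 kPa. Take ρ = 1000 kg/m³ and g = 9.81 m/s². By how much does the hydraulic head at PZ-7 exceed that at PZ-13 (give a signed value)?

Δh ≈ -4.27 m

Total head at PZ-7: h = 311.85 − 22.81 = 289.04 m.
Pressure head at PZ-13: ψ = P/(ρg) = 274×1000 / (1000 × 9.81) = 27.93 m.
Total head at PZ-13: h = z + ψ = 265.38 + 27.93 = 293.31 m.
Head difference: h(PZ-7) − h(PZ-13) = 289.04 − 293.31 = -4.27 m.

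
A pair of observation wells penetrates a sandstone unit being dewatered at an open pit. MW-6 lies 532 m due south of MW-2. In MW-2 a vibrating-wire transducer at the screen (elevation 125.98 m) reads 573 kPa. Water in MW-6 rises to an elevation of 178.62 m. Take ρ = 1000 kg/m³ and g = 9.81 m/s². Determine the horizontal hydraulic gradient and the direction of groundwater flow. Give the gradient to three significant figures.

Pressure head at MW-2: ψ = P/(ρg) = 573×1000 / (1000 × 9.81) = 58.41 m.
Total head at MW-2: h = z + ψ = 125.98 + 58.41 = 184.39 m.
Total head at MW-6: h = 178.62 m (water level in the piezometer is the total head).
Head difference: h(MW-2) − h(MW-6) = 184.39 − 178.62 = 5.77 m.
Hydraulic gradient: i = |Δh| / L = 5.77 / 532 = 0.0108.
Flow is from higher to lower head: from MW-2 toward MW-6, i.e. toward the south.

i ≈ 0.0108; groundwater flows toward the south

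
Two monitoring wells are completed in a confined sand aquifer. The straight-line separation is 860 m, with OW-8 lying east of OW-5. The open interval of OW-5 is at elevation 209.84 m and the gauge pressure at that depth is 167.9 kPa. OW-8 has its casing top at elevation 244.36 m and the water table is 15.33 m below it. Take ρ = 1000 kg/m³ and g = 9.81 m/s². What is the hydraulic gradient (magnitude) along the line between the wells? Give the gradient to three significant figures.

i ≈ 0.00241

Pressure head at OW-5: ψ = P/(ρg) = 167.9×1000 / (1000 × 9.81) = 17.12 m.
Total head at OW-5: h = z + ψ = 209.84 + 17.12 = 226.96 m.
Total head at OW-8: h = 244.36 − 15.33 = 229.03 m.
Head difference: h(OW-5) − h(OW-8) = 226.96 − 229.03 = -2.07 m.
Hydraulic gradient: i = |Δh| / L = 2.07 / 860 = 0.00241.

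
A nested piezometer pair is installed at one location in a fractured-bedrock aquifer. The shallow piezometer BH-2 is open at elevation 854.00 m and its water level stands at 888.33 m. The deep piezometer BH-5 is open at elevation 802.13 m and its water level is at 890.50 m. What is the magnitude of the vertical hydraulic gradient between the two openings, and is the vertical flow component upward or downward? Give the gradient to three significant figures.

Total head at BH-2: h = 888.33 m (water level in the standpipe).
Total head at BH-5: h = 890.50 m.
Δh = h(BH-2) − h(BH-5) = 888.33 − 890.50 = -2.17 m.
Vertical separation Δz = 854.00 − 802.13 = 51.87 m.
|i_v| = |Δh| / Δz = 2.17 / 51.87 = 0.0418.
Head is higher in the deep piezometer, so vertical flow is upward (discharge condition).

|i_v| ≈ 0.0418; vertical flow is upward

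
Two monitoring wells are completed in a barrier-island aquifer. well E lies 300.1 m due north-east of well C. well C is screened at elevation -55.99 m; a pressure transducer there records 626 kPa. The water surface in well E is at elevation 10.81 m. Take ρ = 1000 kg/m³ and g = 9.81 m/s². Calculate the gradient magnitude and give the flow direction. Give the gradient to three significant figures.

i ≈ 0.00996; groundwater flows toward the south-west

Pressure head at well C: ψ = P/(ρg) = 626×1000 / (1000 × 9.81) = 63.81 m.
Total head at well C: h = z + ψ = -55.99 + 63.81 = 7.82 m.
Total head at well E: h = 10.81 m (water level in the piezometer is the total head).
Head difference: h(well C) − h(well E) = 7.82 − 10.81 = -2.99 m.
Hydraulic gradient: i = |Δh| / L = 2.99 / 300.1 = 0.00996.
Flow is from higher to lower head: from well E toward well C, i.e. toward the south-west.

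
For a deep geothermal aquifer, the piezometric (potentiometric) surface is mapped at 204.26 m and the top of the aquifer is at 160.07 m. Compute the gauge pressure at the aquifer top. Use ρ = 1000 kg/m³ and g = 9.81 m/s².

Pressure head at the aquifer top: ψ = h − z = 204.26 − 160.07 = 44.19 m.
P = ρgψ = 1000 × 9.81 × 44.19 = 433504 Pa ≈ 434 kPa.

P ≈ 434 kPa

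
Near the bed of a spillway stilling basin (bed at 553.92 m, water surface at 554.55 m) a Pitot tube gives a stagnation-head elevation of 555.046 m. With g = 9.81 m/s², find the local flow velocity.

Near the bed, under hydrostatic conditions, the piezometric head (z + ψ) equals the free-surface elevation, 554.55 m.
Velocity head = total − piezometric = 555.046 − 554.55 = 0.496 m.
v = √(2g·h_v) = √(2 × 9.81 × 0.496) = 3.12 m/s.

v ≈ 3.12 m/s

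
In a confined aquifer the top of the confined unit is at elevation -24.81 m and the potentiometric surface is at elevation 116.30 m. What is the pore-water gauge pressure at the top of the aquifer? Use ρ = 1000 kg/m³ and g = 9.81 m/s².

P ≈ 1380 kPa

Pressure head at the aquifer top: ψ = h − z = 116.30 − (-24.81) = 141.11 m.
P = ρgψ = 1000 × 9.81 × 141.11 = 1384289 Pa ≈ 1380 kPa.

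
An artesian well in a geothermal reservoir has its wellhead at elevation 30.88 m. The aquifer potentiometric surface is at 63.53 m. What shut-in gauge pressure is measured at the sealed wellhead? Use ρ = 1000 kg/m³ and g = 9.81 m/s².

Head above the cap: Δh = 63.53 − 30.88 = 32.65 m.
P = ρgΔh = 1000 × 9.81 × 32.65 = 320296 Pa ≈ 320 kPa.

P ≈ 320 kPa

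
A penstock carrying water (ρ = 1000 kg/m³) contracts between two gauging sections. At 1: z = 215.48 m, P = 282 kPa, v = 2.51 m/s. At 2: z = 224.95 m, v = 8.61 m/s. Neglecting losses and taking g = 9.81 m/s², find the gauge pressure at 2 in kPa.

Pressure head at 1: ψ₁ = P₁/(ρg) = 282×1000 / (1000 × 9.81) = 28.75 m.
Velocity heads: v₁²/2g = 2.51²/19.62 = 0.321 m; v₂²/2g = 8.61²/19.62 = 3.778 m.
Total head H = z₁ + ψ₁ + v₁²/2g = 215.48 + 28.75 + 0.321 = 244.55 m.
ψ₂ = H − z₂ − v₂²/2g = 244.55 − 224.95 − 3.778 = 15.82 m.
P₂ = ρgψ₂ = 1000 × 9.81 × 15.82 ≈ 155 kPa.

P₂ ≈ 155 kPa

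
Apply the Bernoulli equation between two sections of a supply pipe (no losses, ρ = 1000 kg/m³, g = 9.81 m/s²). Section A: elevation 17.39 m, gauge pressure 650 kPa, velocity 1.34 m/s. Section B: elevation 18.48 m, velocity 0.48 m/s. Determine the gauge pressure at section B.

P₂ ≈ 640 kPa

Pressure head at A: ψ₁ = P₁/(ρg) = 650×1000 / (1000 × 9.81) = 66.26 m.
Velocity heads: v₁²/2g = 1.34²/19.62 = 0.092 m; v₂²/2g = 0.48²/19.62 = 0.012 m.
Total head H = z₁ + ψ₁ + v₁²/2g = 17.39 + 66.26 + 0.092 = 83.74 m.
ψ₂ = H − z₂ − v₂²/2g = 83.74 − 18.48 − 0.012 = 65.25 m.
P₂ = ρgψ₂ = 1000 × 9.81 × 65.25 ≈ 640 kPa.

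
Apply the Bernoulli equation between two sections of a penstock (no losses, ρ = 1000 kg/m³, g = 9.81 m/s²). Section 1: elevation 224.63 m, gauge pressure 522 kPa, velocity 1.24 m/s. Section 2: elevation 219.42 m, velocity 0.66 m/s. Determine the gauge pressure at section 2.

P₂ ≈ 574 kPa

Pressure head at 1: ψ₁ = P₁/(ρg) = 522×1000 / (1000 × 9.81) = 53.21 m.
Velocity heads: v₁²/2g = 1.24²/19.62 = 0.078 m; v₂²/2g = 0.66²/19.62 = 0.022 m.
Total head H = z₁ + ψ₁ + v₁²/2g = 224.63 + 53.21 + 0.078 = 277.92 m.
ψ₂ = H − z₂ − v₂²/2g = 277.92 − 219.42 − 0.022 = 58.48 m.
P₂ = ρgψ₂ = 1000 × 9.81 × 58.48 ≈ 574 kPa.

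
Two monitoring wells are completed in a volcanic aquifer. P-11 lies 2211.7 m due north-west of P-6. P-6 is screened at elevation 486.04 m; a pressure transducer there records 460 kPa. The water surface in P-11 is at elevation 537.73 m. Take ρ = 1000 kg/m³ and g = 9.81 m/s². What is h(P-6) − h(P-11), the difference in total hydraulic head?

Δh ≈ -4.80 m

Pressure head at P-6: ψ = P/(ρg) = 460×1000 / (1000 × 9.81) = 46.89 m.
Total head at P-6: h = z + ψ = 486.04 + 46.89 = 532.93 m.
Total head at P-11: h = 537.73 m (water level in the piezometer is the total head).
Head difference: h(P-6) − h(P-11) = 532.93 − 537.73 = -4.80 m.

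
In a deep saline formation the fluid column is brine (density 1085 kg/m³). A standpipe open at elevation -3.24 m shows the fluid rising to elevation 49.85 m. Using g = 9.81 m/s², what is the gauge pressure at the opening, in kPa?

Pressure head ψ = h − z = 49.85 − (-3.24) = 53.09 m.
P = ρgψ = 1085 × 9.81 × 53.09 = 565082 Pa ≈ 565 kPa.

P ≈ 565 kPa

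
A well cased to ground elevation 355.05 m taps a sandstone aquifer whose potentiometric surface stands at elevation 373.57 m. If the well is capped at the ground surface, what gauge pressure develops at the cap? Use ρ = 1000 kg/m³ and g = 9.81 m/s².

P ≈ 182 kPa

Head above the cap: Δh = 373.57 − 355.05 = 18.52 m.
P = ρgΔh = 1000 × 9.81 × 18.52 = 181681 Pa ≈ 182 kPa.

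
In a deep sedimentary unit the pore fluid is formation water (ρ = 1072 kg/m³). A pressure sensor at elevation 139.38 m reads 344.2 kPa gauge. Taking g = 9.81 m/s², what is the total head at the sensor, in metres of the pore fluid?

h ≈ 172.11 m

ψ = P/(ρg) = 344.2×1000 / (1072 × 9.81) = 32.73 m.
h = z + ψ = 139.38 + 32.73 = 172.11 m.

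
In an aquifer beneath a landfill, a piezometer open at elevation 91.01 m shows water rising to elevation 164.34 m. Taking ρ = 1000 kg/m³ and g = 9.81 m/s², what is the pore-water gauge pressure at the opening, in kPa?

P ≈ 719 kPa

Pressure head ψ = h − z = 164.34 − 91.01 = 73.33 m.
P = ρgψ = 1000 × 9.81 × 73.33 = 719367 Pa ≈ 719 kPa.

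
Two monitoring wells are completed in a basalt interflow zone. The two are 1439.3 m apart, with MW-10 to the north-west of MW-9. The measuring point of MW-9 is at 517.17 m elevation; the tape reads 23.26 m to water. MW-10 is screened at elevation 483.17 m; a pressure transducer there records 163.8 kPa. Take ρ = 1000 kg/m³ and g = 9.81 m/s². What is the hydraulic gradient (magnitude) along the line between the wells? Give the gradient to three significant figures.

i ≈ 0.00414

Total head at MW-9: h = 517.17 − 23.26 = 493.91 m.
Pressure head at MW-10: ψ = P/(ρg) = 163.8×1000 / (1000 × 9.81) = 16.70 m.
Total head at MW-10: h = z + ψ = 483.17 + 16.70 = 499.87 m.
Head difference: h(MW-9) − h(MW-10) = 493.91 − 499.87 = -5.96 m.
Hydraulic gradient: i = |Δh| / L = 5.96 / 1439.3 = 0.00414.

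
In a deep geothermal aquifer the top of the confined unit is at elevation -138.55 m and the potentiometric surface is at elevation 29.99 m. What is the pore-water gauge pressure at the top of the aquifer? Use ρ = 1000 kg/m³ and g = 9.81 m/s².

P ≈ 1650 kPa

Pressure head at the aquifer top: ψ = h − z = 29.99 − (-138.55) = 168.54 m.
P = ρgψ = 1000 × 9.81 × 168.54 = 1653377 Pa ≈ 1650 kPa.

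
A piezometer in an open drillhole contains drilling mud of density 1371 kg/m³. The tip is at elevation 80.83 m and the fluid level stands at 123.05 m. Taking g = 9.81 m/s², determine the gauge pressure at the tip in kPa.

Pressure head ψ = h − z = 123.05 − 80.83 = 42.22 m.
P = ρgψ = 1371 × 9.81 × 42.22 = 567838 Pa ≈ 568 kPa.

P ≈ 568 kPa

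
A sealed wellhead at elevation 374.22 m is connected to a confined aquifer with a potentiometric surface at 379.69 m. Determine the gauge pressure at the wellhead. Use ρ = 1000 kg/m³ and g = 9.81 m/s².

Head above the cap: Δh = 379.69 − 374.22 = 5.47 m.
P = ρgΔh = 1000 × 9.81 × 5.47 = 53661 Pa ≈ 53.7 kPa.

P ≈ 53.7 kPa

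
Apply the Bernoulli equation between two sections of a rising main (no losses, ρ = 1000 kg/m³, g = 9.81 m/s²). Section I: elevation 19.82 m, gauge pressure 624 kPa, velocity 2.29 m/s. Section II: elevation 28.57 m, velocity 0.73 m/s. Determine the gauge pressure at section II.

P₂ ≈ 541 kPa

Pressure head at I: ψ₁ = P₁/(ρg) = 624×1000 / (1000 × 9.81) = 63.61 m.
Velocity heads: v₁²/2g = 2.29²/19.62 = 0.267 m; v₂²/2g = 0.73²/19.62 = 0.027 m.
Total head H = z₁ + ψ₁ + v₁²/2g = 19.82 + 63.61 + 0.267 = 83.70 m.
ψ₂ = H − z₂ − v₂²/2g = 83.70 − 28.57 − 0.027 = 55.10 m.
P₂ = ρgψ₂ = 1000 × 9.81 × 55.10 ≈ 541 kPa.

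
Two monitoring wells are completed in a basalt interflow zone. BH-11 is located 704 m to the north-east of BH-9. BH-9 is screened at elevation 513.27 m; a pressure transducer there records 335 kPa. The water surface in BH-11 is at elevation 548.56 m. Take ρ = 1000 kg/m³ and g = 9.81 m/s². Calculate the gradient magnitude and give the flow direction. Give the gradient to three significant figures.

i ≈ 0.00162; groundwater flows toward the south-west

Pressure head at BH-9: ψ = P/(ρg) = 335×1000 / (1000 × 9.81) = 34.15 m.
Total head at BH-9: h = z + ψ = 513.27 + 34.15 = 547.42 m.
Total head at BH-11: h = 548.56 m (water level in the piezometer is the total head).
Head difference: h(BH-9) − h(BH-11) = 547.42 − 548.56 = -1.14 m.
Hydraulic gradient: i = |Δh| / L = 1.14 / 704 = 0.00162.
Flow is from higher to lower head: from BH-11 toward BH-9, i.e. toward the south-west.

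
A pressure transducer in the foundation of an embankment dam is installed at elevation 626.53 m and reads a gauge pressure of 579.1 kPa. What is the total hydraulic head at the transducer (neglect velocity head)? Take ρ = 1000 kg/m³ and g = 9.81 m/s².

ψ = P/(ρg) = 579.1×1000 / (1000 × 9.81) = 59.03 m.
h = z + ψ = 626.53 + 59.03 = 685.56 m.

h ≈ 685.56 m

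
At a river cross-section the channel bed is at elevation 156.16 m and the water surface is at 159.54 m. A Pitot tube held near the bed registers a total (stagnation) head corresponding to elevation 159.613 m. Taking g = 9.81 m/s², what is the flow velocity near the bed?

Near the bed, under hydrostatic conditions, the piezometric head (z + ψ) equals the free-surface elevation, 159.54 m.
Velocity head = total − piezometric = 159.613 − 159.54 = 0.073 m.
v = √(2g·h_v) = √(2 × 9.81 × 0.073) = 1.20 m/s.

v ≈ 1.20 m/s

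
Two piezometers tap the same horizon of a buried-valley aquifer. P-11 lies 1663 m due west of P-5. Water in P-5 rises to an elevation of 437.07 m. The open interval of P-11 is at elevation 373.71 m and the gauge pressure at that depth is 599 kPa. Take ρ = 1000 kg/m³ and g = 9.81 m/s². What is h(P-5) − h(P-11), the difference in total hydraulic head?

Δh ≈ 2.30 m

Total head at P-5: h = 437.07 m (water level in the piezometer is the total head).
Pressure head at P-11: ψ = P/(ρg) = 599×1000 / (1000 × 9.81) = 61.06 m.
Total head at P-11: h = z + ψ = 373.71 + 61.06 = 434.77 m.
Head difference: h(P-5) − h(P-11) = 437.07 − 434.77 = 2.30 m.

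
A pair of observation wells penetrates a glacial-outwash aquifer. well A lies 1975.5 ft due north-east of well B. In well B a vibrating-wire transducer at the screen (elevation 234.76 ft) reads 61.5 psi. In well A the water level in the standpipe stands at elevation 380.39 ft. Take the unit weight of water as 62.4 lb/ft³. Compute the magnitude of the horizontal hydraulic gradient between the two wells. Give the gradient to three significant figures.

Pressure head at well B: ψ = 144·P/γ = 144 × 61.5 / 62.4 = 141.92 ft.
Total head at well B: h = z + ψ = 234.76 + 141.92 = 376.68 ft.
Total head at well A: h = 380.39 ft (water level in the piezometer is the total head).
Head difference: h(well B) − h(well A) = 376.68 − 380.39 = -3.71 ft.
Hydraulic gradient: i = |Δh| / L = 3.71 / 1975.5 = 0.00188.

i ≈ 0.00188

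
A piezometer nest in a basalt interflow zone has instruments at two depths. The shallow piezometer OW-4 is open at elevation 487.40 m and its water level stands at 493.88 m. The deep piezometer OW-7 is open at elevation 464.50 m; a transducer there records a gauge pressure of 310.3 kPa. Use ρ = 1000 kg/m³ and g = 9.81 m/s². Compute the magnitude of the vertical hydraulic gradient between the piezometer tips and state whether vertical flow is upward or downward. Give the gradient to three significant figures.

Total head at OW-4: h = 493.88 m (water level in the standpipe).
Pressure head at OW-7: ψ = P/(ρg) = 310.3×1000 / (1000 × 9.81) = 31.63 m.
Total head at OW-7: h = z + ψ = 464.50 + 31.63 = 496.13 m.
Δh = h(OW-4) − h(OW-7) = 493.88 − 496.13 = -2.25 m.
Vertical separation Δz = 487.40 − 464.50 = 22.90 m.
|i_v| = |Δh| / Δz = 2.25 / 22.90 = 0.0983.
Head is higher in the deep piezometer, so vertical flow is upward (discharge condition).

|i_v| ≈ 0.0983; vertical flow is upward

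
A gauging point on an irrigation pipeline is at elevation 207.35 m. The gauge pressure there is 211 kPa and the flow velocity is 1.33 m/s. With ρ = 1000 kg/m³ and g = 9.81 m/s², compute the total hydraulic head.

h ≈ 228.95 m

Pressure head ψ = P/(ρg) = 211×1000 / (1000 × 9.81) = 21.51 m.
Velocity head = v²/(2g) = 1.33² / (2 × 9.81) = 0.090 m.
h = z + ψ + v²/(2g) = 207.35 + 21.51 + 0.090 = 228.95 m.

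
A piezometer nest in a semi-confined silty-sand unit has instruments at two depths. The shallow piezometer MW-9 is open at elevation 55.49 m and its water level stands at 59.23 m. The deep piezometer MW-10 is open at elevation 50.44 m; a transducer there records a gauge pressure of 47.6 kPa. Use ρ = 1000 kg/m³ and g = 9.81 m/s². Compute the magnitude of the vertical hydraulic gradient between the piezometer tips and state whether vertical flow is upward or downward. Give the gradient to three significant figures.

Total head at MW-9: h = 59.23 m (water level in the standpipe).
Pressure head at MW-10: ψ = P/(ρg) = 47.6×1000 / (1000 × 9.81) = 4.85 m.
Total head at MW-10: h = z + ψ = 50.44 + 4.85 = 55.29 m.
Δh = h(MW-9) − h(MW-10) = 59.23 − 55.29 = 3.94 m.
Vertical separation Δz = 55.49 − 50.44 = 5.05 m.
|i_v| = |Δh| / Δz = 3.94 / 5.05 = 0.780.
Head is higher in the shallow piezometer, so vertical flow is downward (recharge condition).

|i_v| ≈ 0.780; vertical flow is downward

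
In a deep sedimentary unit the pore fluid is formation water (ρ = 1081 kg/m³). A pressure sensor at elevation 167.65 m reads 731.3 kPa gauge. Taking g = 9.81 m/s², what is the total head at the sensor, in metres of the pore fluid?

ψ = P/(ρg) = 731.3×1000 / (1081 × 9.81) = 68.96 m.
h = z + ψ = 167.65 + 68.96 = 236.61 m.

h ≈ 236.61 m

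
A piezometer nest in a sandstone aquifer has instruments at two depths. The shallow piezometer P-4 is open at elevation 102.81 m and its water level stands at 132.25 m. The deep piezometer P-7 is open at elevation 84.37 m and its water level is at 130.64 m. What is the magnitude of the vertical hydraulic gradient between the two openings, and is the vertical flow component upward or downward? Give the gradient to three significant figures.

|i_v| ≈ 0.0873; vertical flow is downward

Total head at P-4: h = 132.25 m (water level in the standpipe).
Total head at P-7: h = 130.64 m.
Δh = h(P-4) − h(P-7) = 132.25 − 130.64 = 1.61 m.
Vertical separation Δz = 102.81 − 84.37 = 18.44 m.
|i_v| = |Δh| / Δz = 1.61 / 18.44 = 0.0873.
Head is higher in the shallow piezometer, so vertical flow is downward (recharge condition).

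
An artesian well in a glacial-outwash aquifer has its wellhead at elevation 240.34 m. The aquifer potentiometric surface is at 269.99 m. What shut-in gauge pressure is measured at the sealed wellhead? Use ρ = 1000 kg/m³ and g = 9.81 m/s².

P ≈ 291 kPa

Head above the cap: Δh = 269.99 − 240.34 = 29.65 m.
P = ρgΔh = 1000 × 9.81 × 29.65 = 290866 Pa ≈ 291 kPa.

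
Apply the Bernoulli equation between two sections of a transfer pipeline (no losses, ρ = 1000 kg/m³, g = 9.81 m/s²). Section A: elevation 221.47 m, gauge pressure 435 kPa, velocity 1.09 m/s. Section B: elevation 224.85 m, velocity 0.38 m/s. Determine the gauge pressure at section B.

Pressure head at A: ψ₁ = P₁/(ρg) = 435×1000 / (1000 × 9.81) = 44.34 m.
Velocity heads: v₁²/2g = 1.09²/19.62 = 0.061 m; v₂²/2g = 0.38²/19.62 = 0.007 m.
Total head H = z₁ + ψ₁ + v₁²/2g = 221.47 + 44.34 + 0.061 = 265.87 m.
ψ₂ = H − z₂ − v₂²/2g = 265.87 − 224.85 − 0.007 = 41.01 m.
P₂ = ρgψ₂ = 1000 × 9.81 × 41.01 ≈ 402 kPa.

P₂ ≈ 402 kPa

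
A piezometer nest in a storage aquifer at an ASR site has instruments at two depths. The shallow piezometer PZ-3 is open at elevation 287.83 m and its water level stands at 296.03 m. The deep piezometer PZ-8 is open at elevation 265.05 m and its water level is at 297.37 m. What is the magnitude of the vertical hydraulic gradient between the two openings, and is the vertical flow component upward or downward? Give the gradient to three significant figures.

Total head at PZ-3: h = 296.03 m (water level in the standpipe).
Total head at PZ-8: h = 297.37 m.
Δh = h(PZ-3) − h(PZ-8) = 296.03 − 297.37 = -1.34 m.
Vertical separation Δz = 287.83 − 265.05 = 22.78 m.
|i_v| = |Δh| / Δz = 1.34 / 22.78 = 0.0588.
Head is higher in the deep piezometer, so vertical flow is upward (discharge condition).

|i_v| ≈ 0.0588; vertical flow is upward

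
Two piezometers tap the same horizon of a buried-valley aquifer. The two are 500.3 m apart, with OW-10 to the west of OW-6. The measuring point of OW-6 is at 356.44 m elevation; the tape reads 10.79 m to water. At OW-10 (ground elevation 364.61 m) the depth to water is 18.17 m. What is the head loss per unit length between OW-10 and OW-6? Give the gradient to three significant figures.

i ≈ 0.00158 m/m

Total head at OW-6: h = 356.44 − 10.79 = 345.65 m.
Total head at OW-10: h = 364.61 − 18.17 = 346.44 m.
Head difference: h(OW-6) − h(OW-10) = 345.65 − 346.44 = -0.79 m.
Hydraulic gradient: i = |Δh| / L = 0.79 / 500.3 = 0.00158.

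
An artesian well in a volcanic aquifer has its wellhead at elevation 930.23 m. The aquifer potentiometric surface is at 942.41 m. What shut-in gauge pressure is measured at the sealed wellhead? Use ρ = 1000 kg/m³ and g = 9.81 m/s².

Head above the cap: Δh = 942.41 − 930.23 = 12.18 m.
P = ρgΔh = 1000 × 9.81 × 12.18 = 119486 Pa ≈ 119 kPa.

P ≈ 119 kPa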